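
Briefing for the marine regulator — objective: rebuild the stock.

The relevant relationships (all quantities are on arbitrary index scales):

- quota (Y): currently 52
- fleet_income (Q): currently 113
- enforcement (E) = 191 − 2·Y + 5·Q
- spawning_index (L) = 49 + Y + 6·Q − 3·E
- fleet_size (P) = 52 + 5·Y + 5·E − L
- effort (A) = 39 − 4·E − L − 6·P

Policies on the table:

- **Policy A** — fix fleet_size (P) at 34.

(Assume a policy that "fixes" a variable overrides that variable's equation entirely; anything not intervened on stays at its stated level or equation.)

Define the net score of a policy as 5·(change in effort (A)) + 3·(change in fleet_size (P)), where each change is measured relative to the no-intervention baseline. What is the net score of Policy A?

127305

Baseline:
  Y = 52
  Q = 113
  E = 191 − 2·52 + 5·113 = 652
  L = 49 + 52 + 6·113 − 3·652 = -1177
  P = 52 + 5·52 + 5·652 − (-1177) = 4749
  A = 39 − 4·652 − (-1177) − 6·4749 = -29886
Policy A (P := 34):
  Y = 52
  Q = 113
  E = 191 − 2·52 + 5·113 = 652
  L = 49 + 52 + 6·113 − 3·652 = -1177
  P = 34
  A = 39 − 4·652 − (-1177) − 6·34 = -1596
ΔA = -1596 − (-29886) = 28290; ΔP = 34 − 4749 = -4715
Score = 5·28290 + 3·(-4715) = 127305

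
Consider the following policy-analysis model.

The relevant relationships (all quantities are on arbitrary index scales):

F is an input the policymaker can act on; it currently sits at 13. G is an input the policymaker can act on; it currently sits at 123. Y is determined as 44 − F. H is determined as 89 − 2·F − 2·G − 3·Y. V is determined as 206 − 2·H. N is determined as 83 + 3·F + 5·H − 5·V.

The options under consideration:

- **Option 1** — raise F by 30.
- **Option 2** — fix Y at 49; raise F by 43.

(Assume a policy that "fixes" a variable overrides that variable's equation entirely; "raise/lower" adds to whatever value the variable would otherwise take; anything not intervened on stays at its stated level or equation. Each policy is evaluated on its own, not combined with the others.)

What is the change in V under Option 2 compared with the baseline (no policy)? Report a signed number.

280

Baseline:
  F = 13
  G = 123
  Y = 44 − 13 = 31
  H = 89 − 2·13 − 2·123 − 3·31 = -276
  V = 206 − 2·(-276) = 758
Option 2 (Y := 49, F + 43):
  F = 13 + 43 = 56
  G = 123
  Y = 49
  H = 89 − 2·56 − 2·123 − 3·49 = -416
  V = 206 − 2·(-416) = 1038
Change in V: 1038 − 758 = 280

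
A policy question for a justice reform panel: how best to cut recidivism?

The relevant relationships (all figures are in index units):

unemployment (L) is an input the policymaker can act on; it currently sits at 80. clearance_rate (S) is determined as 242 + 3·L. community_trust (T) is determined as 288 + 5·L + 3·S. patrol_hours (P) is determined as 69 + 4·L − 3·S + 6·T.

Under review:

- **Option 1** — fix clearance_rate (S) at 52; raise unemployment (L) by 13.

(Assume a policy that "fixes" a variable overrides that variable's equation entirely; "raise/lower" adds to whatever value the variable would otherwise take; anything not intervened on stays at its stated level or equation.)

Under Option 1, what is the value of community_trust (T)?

909

Option 1 (S := 52, L + 13):
  L = 80 + 13 = 93
  S = 52
  T = 288 + 5·93 + 3·52 = 909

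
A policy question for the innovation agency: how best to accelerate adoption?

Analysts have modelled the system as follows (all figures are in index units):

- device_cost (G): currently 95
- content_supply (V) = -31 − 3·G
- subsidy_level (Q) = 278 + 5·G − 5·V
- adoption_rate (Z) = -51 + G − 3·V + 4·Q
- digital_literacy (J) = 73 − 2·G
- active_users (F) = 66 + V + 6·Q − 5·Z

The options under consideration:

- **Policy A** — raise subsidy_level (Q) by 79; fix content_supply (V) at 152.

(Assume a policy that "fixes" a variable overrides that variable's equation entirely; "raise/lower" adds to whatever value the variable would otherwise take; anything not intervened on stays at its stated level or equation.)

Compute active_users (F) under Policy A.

1270

Policy A (Q + 79, V := 152):
  G = 95
  V = 152
  Q = 278 + 5·95 − 5·152 (+79 from intervention) = 72
  Z = -51 + 95 − 3·152 + 4·72 = -124
  F = 66 + 152 + 6·72 − 5·(-124) = 1270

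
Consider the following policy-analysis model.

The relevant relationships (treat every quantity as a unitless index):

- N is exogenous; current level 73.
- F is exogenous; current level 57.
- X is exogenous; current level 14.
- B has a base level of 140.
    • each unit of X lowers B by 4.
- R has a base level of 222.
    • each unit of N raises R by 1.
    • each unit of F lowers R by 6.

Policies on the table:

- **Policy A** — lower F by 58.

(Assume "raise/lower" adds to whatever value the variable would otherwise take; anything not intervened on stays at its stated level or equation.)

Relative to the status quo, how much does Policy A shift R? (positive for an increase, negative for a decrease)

348

Baseline:
  N = 73
  F = 57
  R = 222 + 73 − 6·57 = -47
Policy A (F − 58):
  N = 73
  F = 57 − 58 = -1
  R = 222 + 73 − 6·(-1) = 301
Change in R: 301 − (-47) = 348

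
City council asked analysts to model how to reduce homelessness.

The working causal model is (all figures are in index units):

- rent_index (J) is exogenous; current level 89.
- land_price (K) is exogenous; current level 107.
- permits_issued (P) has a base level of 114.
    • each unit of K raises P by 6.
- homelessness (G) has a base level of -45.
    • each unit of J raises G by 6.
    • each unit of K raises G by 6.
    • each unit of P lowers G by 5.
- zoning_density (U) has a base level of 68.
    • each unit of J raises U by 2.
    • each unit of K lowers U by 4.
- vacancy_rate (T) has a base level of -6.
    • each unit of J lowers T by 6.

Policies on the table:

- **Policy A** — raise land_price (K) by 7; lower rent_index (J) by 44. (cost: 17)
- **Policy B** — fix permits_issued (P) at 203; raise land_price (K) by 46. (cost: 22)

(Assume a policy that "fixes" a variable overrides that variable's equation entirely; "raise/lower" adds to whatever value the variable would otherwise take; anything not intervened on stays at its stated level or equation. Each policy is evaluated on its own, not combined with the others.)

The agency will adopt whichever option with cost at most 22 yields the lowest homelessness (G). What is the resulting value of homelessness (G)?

-3081

Policy A (K + 7, J − 44):
  J = 89 − 44 = 45
  K = 107 + 7 = 114
  P = 114 + 6·114 = 798
  G = -45 + 6·45 + 6·114 − 5·798 = -3081
Policy B (P := 203, K + 46):
  J = 89
  K = 107 + 46 = 153
  P = 203
  G = -45 + 6·89 + 6·153 − 5·203 = 392
Comparing — Policy A: G=-3081, Policy B: G=392. Lowest is -3081 (Policy A).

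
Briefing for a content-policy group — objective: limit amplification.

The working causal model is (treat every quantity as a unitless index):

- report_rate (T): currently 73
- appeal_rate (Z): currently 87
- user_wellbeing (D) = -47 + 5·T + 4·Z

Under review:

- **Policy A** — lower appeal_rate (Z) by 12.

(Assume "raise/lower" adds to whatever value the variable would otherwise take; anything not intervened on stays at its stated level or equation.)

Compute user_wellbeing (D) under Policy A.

Policy A (Z − 12):
  T = 73
  Z = 87 − 12 = 75
  D = -47 + 5·73 + 4·75 = 618

618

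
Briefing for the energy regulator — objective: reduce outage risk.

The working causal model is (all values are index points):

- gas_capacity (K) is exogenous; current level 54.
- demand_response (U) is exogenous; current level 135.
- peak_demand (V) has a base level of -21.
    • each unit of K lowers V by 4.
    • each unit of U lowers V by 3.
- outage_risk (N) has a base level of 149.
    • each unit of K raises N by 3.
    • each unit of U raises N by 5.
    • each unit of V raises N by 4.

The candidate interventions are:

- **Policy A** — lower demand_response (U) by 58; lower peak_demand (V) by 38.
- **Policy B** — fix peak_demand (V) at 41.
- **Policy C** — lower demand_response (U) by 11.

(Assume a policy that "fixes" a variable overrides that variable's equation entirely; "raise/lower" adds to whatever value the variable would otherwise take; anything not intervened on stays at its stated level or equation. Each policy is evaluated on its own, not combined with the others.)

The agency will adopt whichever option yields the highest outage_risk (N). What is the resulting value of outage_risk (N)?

Policy A (U − 58, V − 38):
  K = 54
  U = 135 − 58 = 77
  V = -21 − 4·54 − 3·77 (−38 from intervention) = -506
  N = 149 + 3·54 + 5·77 + 4·(-506) = -1328
Policy B (V := 41):
  K = 54
  U = 135
  V = 41
  N = 149 + 3·54 + 5·135 + 4·41 = 1150
Policy C (U − 11):
  K = 54
  U = 135 − 11 = 124
  V = -21 − 4·54 − 3·124 = -609
  N = 149 + 3·54 + 5·124 + 4·(-609) = -1505
Comparing — Policy A: N=-1328, Policy B: N=1150, Policy C: N=-1505. Highest is 1150 (Policy B).

1150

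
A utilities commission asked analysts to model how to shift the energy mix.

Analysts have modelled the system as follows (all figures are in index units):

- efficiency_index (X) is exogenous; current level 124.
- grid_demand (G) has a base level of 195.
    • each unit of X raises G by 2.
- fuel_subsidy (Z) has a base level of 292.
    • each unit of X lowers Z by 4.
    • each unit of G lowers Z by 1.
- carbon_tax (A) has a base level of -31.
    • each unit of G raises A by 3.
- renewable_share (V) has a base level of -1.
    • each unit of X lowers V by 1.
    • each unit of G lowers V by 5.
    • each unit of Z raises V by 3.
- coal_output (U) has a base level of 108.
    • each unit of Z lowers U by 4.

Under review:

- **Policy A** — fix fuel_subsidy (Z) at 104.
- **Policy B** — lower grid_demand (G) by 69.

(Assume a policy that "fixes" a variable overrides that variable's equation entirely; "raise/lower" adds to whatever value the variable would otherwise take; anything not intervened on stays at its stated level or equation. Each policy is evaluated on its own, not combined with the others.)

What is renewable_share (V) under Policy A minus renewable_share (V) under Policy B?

1701

Policy A (Z := 104):
  X = 124
  G = 195 + 2·124 = 443
  Z = 104
  V = -1 − 124 − 5·443 + 3·104 = -2028
Policy B (G − 69):
  X = 124
  G = 195 + 2·124 (−69 from intervention) = 374
  Z = 292 − 4·124 − 374 = -578
  V = -1 − 124 − 5·374 + 3·(-578) = -3729
V: -2028 − (-3729) = 1701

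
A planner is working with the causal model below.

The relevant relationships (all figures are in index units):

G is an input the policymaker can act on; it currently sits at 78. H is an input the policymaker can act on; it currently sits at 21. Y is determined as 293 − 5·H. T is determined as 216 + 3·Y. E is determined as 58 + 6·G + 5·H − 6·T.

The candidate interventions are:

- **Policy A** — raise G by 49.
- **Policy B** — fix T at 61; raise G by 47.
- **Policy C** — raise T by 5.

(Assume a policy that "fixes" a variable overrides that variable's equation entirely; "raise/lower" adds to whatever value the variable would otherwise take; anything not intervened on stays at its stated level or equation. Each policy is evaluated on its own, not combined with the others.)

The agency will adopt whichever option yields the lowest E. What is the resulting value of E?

Policy A (G + 49):
  G = 78 + 49 = 127
  H = 21
  Y = 293 − 5·21 = 188
  T = 216 + 3·188 = 780
  E = 58 + 6·127 + 5·21 − 6·780 = -3755
Policy B (T := 61, G + 47):
  G = 78 + 47 = 125
  H = 21
  Y = 293 − 5·21 = 188
  T = 61
  E = 58 + 6·125 + 5·21 − 6·61 = 547
Policy C (T + 5):
  G = 78
  H = 21
  Y = 293 − 5·21 = 188
  T = 216 + 3·188 (+5 from intervention) = 785
  E = 58 + 6·78 + 5·21 − 6·785 = -4079
Comparing — Policy A: E=-3755, Policy B: E=547, Policy C: E=-4079. Lowest is -4079 (Policy C).

-4079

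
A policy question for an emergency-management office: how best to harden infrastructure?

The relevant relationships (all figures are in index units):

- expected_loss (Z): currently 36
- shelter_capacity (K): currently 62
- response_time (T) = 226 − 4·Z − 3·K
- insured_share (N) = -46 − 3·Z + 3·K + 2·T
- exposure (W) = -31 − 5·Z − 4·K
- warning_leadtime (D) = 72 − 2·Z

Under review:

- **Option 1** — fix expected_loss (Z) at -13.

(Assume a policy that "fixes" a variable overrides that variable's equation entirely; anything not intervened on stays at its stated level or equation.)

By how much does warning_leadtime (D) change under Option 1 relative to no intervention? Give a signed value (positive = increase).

98

Baseline:
  Z = 36
  D = 72 − 2·36 = 0
Option 1 (Z := -13):
  Z = -13
  D = 72 − 2·(-13) = 98
Change in D: 98 − 0 = 98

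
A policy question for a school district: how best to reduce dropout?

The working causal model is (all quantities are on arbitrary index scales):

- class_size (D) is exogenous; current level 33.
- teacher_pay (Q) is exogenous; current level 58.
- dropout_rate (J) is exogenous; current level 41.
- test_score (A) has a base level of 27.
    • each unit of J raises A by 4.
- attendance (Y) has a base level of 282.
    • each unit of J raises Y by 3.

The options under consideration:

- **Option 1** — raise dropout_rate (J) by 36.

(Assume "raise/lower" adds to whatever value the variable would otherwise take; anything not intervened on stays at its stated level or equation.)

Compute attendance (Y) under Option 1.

513

Option 1 (J + 36):
  J = 41 + 36 = 77
  Y = 282 + 3·77 = 513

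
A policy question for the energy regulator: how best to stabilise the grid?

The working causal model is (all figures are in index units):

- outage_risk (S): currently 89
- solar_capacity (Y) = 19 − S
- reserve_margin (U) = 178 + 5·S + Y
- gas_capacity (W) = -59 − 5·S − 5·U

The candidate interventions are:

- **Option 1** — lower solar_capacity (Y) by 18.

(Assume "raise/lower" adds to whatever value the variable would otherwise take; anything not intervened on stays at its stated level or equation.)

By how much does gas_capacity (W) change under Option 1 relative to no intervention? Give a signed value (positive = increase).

Baseline:
  S = 89
  Y = 19 − 89 = -70
  U = 178 + 5·89 + (-70) = 553
  W = -59 − 5·89 − 5·553 = -3269
Option 1 (Y − 18):
  S = 89
  Y = 19 − 89 (−18 from intervention) = -88
  U = 178 + 5·89 + (-88) = 535
  W = -59 − 5·89 − 5·535 = -3179
Change in W: -3179 − (-3269) = 90

90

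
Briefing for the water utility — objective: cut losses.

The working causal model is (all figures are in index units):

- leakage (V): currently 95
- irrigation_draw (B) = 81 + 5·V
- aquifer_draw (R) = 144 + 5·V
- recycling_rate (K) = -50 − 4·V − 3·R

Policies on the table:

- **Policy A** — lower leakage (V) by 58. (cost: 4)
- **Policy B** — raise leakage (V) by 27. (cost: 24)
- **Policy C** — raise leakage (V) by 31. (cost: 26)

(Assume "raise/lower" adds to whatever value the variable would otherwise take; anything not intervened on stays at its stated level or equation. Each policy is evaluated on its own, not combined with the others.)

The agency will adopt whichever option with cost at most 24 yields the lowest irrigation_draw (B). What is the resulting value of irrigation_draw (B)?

266

Policy A (V − 58):
  V = 95 − 58 = 37
  B = 81 + 5·37 = 266
Policy B (V + 27):
  V = 95 + 27 = 122
  B = 81 + 5·122 = 691
Comparing — Policy A: B=266, Policy B: B=691. Lowest is 266 (Policy A).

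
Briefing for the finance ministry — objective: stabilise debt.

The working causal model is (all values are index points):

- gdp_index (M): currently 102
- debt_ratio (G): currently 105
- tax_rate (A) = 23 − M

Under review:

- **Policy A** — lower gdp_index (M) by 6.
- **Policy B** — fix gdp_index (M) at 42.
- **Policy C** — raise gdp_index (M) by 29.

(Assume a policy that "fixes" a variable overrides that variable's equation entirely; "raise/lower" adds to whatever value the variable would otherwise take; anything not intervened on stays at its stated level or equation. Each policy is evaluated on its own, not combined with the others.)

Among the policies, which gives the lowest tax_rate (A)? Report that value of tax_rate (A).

Policy A (M − 6):
  M = 102 − 6 = 96
  A = 23 − 96 = -73
Policy B (M := 42):
  M = 42
  A = 23 − 42 = -19
Policy C (M + 29):
  M = 102 + 29 = 131
  A = 23 − 131 = -108
Comparing — Policy A: A=-73, Policy B: A=-19, Policy C: A=-108. Lowest is -108 (Policy C).

-108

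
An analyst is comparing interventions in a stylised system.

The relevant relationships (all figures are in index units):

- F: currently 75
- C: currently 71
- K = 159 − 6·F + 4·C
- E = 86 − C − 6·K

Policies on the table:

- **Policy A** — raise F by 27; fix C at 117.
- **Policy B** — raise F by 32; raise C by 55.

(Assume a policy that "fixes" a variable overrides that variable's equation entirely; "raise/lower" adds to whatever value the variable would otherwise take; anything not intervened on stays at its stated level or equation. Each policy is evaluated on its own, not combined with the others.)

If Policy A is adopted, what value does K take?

15

Policy A (F + 27, C := 117):
  F = 75 + 27 = 102
  C = 117
  K = 159 − 6·102 + 4·117 = 15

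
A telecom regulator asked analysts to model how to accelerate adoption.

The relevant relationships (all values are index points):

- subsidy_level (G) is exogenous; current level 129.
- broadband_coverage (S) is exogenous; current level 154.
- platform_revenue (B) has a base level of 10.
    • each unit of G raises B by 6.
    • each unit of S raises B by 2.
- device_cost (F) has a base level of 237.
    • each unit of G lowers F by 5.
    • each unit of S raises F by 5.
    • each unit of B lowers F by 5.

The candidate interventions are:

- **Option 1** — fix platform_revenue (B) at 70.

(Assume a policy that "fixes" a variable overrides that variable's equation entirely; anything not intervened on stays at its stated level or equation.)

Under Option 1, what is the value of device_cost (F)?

12

Option 1 (B := 70):
  G = 129
  S = 154
  B = 70
  F = 237 − 5·129 + 5·154 − 5·70 = 12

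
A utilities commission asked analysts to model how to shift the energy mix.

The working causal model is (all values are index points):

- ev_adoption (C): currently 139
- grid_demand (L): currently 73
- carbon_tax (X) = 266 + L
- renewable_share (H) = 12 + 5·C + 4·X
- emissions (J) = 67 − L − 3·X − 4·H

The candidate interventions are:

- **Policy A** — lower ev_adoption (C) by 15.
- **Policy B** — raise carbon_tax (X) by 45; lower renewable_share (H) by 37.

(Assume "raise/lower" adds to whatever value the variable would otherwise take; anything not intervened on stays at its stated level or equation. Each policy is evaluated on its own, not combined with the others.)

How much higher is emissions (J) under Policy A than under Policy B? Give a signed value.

Policy A (C − 15):
  C = 139 − 15 = 124
  L = 73
  X = 266 + 73 = 339
  H = 12 + 5·124 + 4·339 = 1988
  J = 67 − 73 − 3·339 − 4·1988 = -8975
Policy B (X + 45, H − 37):
  C = 139
  L = 73
  X = 266 + 73 (+45 from intervention) = 384
  H = 12 + 5·139 + 4·384 (−37 from intervention) = 2206
  J = 67 − 73 − 3·384 − 4·2206 = -9982
J: -8975 − (-9982) = 1007

1007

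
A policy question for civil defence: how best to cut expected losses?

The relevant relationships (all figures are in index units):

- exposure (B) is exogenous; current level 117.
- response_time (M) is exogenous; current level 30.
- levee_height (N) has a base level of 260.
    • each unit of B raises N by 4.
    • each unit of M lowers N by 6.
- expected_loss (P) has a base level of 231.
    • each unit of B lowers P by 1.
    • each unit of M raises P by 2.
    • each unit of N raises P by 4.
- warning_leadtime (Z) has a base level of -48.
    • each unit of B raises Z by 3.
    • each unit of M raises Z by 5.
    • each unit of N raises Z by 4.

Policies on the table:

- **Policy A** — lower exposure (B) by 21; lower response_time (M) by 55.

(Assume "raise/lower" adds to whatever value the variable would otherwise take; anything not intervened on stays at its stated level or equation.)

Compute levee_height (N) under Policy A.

Policy A (B − 21, M − 55):
  B = 117 − 21 = 96
  M = 30 − 55 = -25
  N = 260 + 4·96 − 6·(-25) = 794

794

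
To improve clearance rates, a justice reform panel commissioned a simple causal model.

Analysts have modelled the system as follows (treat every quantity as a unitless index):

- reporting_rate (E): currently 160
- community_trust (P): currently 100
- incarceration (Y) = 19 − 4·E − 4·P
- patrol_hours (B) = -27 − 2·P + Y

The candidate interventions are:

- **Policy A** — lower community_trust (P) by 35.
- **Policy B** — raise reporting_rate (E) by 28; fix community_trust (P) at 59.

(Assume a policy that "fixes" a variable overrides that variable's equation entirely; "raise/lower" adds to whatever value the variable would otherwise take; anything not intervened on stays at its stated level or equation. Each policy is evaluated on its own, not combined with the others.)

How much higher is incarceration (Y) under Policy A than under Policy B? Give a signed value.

Policy A (P − 35):
  E = 160
  P = 100 − 35 = 65
  Y = 19 − 4·160 − 4·65 = -881
Policy B (E + 28, P := 59):
  E = 160 + 28 = 188
  P = 59
  Y = 19 − 4·188 − 4·59 = -969
Y: -881 − (-969) = 88

88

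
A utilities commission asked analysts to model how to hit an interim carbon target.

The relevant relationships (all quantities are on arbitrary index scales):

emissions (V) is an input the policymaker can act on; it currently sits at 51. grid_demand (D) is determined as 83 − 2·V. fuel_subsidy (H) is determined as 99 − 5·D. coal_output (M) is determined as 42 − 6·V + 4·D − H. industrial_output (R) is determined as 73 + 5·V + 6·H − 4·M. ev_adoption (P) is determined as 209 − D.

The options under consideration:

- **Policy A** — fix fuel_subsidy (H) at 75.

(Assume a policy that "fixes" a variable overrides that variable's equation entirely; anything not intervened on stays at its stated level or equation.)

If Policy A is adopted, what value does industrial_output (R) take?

Policy A (H := 75):
  V = 51
  D = 83 − 2·51 = -19
  H = 75
  M = 42 − 6·51 + 4·(-19) − 75 = -415
  R = 73 + 5·51 + 6·75 − 4·(-415) = 2438

2438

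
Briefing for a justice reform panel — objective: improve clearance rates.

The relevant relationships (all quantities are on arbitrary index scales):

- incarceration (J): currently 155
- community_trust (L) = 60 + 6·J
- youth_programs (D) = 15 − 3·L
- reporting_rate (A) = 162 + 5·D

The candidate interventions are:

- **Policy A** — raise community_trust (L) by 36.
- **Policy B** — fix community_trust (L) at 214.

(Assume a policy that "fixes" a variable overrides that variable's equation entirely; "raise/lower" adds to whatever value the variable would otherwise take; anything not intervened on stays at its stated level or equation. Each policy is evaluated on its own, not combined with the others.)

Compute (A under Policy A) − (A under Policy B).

Policy A (L + 36):
  J = 155
  L = 60 + 6·155 (+36 from intervention) = 1026
  D = 15 − 3·1026 = -3063
  A = 162 + 5·(-3063) = -15153
Policy B (L := 214):
  J = 155
  L = 214
  D = 15 − 3·214 = -627
  A = 162 + 5·(-627) = -2973
A: -15153 − (-2973) = -12180

-12180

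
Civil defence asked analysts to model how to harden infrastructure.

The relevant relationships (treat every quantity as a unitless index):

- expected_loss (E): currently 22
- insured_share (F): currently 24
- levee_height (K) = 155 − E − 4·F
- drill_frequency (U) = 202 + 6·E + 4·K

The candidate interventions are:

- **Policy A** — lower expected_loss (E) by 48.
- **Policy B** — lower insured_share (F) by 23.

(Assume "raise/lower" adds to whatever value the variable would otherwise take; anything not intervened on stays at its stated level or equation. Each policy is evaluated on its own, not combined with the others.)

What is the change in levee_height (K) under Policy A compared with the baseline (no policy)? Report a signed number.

Baseline:
  E = 22
  F = 24
  K = 155 − 22 − 4·24 = 37
Policy A (E − 48):
  E = 22 − 48 = -26
  F = 24
  K = 155 − (-26) − 4·24 = 85
Change in K: 85 − 37 = 48

48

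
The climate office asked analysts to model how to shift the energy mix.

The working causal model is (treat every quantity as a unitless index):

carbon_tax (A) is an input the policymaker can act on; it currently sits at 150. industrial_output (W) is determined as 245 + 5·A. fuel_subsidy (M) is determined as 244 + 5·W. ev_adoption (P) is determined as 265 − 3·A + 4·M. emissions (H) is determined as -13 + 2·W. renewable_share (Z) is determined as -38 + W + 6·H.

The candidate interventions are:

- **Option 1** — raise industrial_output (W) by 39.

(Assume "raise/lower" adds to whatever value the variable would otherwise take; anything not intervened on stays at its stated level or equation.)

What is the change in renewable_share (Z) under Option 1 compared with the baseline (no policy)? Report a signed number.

507

Baseline:
  A = 150
  W = 245 + 5·150 = 995
  H = -13 + 2·995 = 1977
  Z = -38 + 995 + 6·1977 = 12819
Option 1 (W + 39):
  A = 150
  W = 245 + 5·150 (+39 from intervention) = 1034
  H = -13 + 2·1034 = 2055
  Z = -38 + 1034 + 6·2055 = 13326
Change in Z: 13326 − 12819 = 507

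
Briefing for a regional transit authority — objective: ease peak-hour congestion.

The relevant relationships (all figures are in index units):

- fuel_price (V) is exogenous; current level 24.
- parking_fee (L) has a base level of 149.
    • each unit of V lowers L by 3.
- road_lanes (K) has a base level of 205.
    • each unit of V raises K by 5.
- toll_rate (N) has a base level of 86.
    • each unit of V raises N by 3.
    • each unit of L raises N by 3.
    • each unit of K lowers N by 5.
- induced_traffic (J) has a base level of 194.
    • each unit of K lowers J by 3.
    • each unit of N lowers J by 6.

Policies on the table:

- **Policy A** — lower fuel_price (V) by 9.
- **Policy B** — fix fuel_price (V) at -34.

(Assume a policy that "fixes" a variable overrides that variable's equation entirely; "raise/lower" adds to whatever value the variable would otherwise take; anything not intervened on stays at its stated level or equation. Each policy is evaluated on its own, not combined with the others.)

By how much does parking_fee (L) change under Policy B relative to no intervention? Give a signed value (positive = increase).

Baseline:
  V = 24
  L = 149 − 3·24 = 77
Policy B (V := -34):
  V = -34
  L = 149 − 3·(-34) = 251
Change in L: 251 − 77 = 174

174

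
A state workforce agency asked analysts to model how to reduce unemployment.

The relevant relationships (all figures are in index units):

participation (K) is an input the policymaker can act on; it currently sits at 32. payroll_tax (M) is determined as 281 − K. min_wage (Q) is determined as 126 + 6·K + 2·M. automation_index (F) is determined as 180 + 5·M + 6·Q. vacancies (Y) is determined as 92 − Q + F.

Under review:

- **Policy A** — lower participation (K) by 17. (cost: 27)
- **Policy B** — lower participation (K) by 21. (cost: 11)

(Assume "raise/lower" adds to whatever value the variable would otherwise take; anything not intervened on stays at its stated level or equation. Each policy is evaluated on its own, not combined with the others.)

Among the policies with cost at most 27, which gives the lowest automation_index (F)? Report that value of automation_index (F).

5922

Policy A (K − 17):
  K = 32 − 17 = 15
  M = 281 − 15 = 266
  Q = 126 + 6·15 + 2·266 = 748
  F = 180 + 5·266 + 6·748 = 5998
Policy B (K − 21):
  K = 32 − 21 = 11
  M = 281 − 11 = 270
  Q = 126 + 6·11 + 2·270 = 732
  F = 180 + 5·270 + 6·732 = 5922
Comparing — Policy A: F=5998, Policy B: F=5922. Lowest is 5922 (Policy B).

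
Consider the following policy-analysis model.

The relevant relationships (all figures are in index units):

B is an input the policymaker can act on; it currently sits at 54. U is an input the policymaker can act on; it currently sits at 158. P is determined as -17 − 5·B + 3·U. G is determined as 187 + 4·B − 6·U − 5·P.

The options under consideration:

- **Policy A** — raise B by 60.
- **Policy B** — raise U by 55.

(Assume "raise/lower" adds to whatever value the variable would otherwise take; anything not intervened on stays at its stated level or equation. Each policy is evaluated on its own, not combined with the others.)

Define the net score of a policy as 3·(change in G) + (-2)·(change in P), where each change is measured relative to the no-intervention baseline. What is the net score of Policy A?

5820

Baseline:
  B = 54
  U = 158
  P = -17 − 5·54 + 3·158 = 187
  G = 187 + 4·54 − 6·158 − 5·187 = -1480
Policy A (B + 60):
  B = 54 + 60 = 114
  U = 158
  P = -17 − 5·114 + 3·158 = -113
  G = 187 + 4·114 − 6·158 − 5·(-113) = 260
ΔG = 260 − (-1480) = 1740; ΔP = -113 − 187 = -300
Score = 3·1740 + (-2)·(-300) = 5820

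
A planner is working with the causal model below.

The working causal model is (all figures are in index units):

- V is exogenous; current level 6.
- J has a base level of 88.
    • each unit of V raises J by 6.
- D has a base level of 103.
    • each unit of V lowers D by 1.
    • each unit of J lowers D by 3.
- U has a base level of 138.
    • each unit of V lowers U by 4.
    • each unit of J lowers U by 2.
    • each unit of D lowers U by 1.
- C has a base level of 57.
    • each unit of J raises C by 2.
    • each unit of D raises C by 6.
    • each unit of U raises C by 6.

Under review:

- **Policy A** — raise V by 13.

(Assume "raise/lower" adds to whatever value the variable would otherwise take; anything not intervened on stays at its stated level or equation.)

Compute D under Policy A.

-522

Policy A (V + 13):
  V = 6 + 13 = 19
  J = 88 + 6·19 = 202
  D = 103 − 19 − 3·202 = -522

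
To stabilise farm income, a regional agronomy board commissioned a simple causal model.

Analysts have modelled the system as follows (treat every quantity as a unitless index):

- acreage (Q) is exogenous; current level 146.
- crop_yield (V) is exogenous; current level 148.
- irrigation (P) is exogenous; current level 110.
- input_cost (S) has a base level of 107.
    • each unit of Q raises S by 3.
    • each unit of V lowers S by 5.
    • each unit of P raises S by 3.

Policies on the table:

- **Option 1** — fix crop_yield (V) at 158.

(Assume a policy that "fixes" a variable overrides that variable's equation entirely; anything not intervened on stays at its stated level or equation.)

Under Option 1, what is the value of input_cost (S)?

85

Option 1 (V := 158):
  Q = 146
  V = 158
  P = 110
  S = 107 + 3·146 − 5·158 + 3·110 = 85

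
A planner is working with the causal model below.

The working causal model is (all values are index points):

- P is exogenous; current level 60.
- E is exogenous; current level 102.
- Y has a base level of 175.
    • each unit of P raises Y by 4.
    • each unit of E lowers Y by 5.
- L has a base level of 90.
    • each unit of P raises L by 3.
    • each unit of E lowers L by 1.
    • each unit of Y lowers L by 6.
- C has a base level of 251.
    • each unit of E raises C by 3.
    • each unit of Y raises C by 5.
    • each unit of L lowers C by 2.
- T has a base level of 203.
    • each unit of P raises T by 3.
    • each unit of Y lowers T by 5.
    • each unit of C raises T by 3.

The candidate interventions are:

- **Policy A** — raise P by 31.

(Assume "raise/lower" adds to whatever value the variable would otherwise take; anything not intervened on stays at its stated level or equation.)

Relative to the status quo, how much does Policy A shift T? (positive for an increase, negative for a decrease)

Baseline:
  P = 60
  E = 102
  Y = 175 + 4·60 − 5·102 = -95
  L = 90 + 3·60 − 102 − 6·(-95) = 738
  C = 251 + 3·102 + 5·(-95) − 2·738 = -1394
  T = 203 + 3·60 − 5·(-95) + 3·(-1394) = -3324
Policy A (P + 31):
  P = 60 + 31 = 91
  E = 102
  Y = 175 + 4·91 − 5·102 = 29
  L = 90 + 3·91 − 102 − 6·29 = 87
  C = 251 + 3·102 + 5·29 − 2·87 = 528
  T = 203 + 3·91 − 5·29 + 3·528 = 1915
Change in T: 1915 − (-3324) = 5239

5239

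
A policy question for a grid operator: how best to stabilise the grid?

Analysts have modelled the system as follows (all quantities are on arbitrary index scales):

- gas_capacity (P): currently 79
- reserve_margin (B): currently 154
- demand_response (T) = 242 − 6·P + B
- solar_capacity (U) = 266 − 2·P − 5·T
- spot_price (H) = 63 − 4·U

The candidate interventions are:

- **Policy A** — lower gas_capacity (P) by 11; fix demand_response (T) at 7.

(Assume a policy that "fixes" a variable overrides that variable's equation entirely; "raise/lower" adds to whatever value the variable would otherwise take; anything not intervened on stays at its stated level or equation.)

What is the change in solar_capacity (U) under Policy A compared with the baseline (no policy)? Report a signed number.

Baseline:
  P = 79
  B = 154
  T = 242 − 6·79 + 154 = -78
  U = 266 − 2·79 − 5·(-78) = 498
Policy A (P − 11, T := 7):
  P = 79 − 11 = 68
  B = 154
  T = 7
  U = 266 − 2·68 − 5·7 = 95
Change in U: 95 − 498 = -403

-403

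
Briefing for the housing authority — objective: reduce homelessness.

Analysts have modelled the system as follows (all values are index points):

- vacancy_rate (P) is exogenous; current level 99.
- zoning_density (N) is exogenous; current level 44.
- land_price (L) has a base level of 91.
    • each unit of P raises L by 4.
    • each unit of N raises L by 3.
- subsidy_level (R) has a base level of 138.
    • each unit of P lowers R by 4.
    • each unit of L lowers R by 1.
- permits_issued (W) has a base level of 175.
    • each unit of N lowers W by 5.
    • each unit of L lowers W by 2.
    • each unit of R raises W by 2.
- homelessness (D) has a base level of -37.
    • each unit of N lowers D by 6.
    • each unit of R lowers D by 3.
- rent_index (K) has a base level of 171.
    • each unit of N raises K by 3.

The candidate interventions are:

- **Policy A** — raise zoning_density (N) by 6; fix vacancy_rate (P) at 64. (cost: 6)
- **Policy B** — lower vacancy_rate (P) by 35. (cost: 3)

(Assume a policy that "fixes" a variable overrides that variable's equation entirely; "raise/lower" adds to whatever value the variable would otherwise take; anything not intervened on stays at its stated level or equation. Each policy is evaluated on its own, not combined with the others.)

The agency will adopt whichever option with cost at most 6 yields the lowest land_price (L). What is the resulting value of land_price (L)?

Policy A (N + 6, P := 64):
  P = 64
  N = 44 + 6 = 50
  L = 91 + 4·64 + 3·50 = 497
Policy B (P − 35):
  P = 99 − 35 = 64
  N = 44
  L = 91 + 4·64 + 3·44 = 479
Comparing — Policy A: L=497, Policy B: L=479. Lowest is 479 (Policy B).

479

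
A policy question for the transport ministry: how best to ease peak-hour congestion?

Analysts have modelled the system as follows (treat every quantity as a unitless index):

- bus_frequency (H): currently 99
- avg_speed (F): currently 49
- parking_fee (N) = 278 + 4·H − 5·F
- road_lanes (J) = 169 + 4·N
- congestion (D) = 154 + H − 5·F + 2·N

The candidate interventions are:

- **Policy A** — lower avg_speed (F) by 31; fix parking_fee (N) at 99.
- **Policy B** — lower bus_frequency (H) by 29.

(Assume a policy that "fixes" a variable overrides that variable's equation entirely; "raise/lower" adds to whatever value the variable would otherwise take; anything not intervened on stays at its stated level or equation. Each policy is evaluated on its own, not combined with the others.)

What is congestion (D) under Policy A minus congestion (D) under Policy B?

-244

Policy A (F − 31, N := 99):
  H = 99
  F = 49 − 31 = 18
  N = 99
  D = 154 + 99 − 5·18 + 2·99 = 361
Policy B (H − 29):
  H = 99 − 29 = 70
  F = 49
  N = 278 + 4·70 − 5·49 = 313
  D = 154 + 70 − 5·49 + 2·313 = 605
D: 361 − 605 = -244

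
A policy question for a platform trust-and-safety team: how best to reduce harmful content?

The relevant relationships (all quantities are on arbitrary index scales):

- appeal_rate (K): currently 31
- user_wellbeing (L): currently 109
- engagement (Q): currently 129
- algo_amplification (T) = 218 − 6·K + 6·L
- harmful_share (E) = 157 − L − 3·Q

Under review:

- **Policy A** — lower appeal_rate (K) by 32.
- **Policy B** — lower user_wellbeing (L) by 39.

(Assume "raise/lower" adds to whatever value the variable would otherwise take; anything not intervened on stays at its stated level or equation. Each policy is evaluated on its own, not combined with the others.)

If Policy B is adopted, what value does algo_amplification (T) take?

Policy B (L − 39):
  K = 31
  L = 109 − 39 = 70
  T = 218 − 6·31 + 6·70 = 452

452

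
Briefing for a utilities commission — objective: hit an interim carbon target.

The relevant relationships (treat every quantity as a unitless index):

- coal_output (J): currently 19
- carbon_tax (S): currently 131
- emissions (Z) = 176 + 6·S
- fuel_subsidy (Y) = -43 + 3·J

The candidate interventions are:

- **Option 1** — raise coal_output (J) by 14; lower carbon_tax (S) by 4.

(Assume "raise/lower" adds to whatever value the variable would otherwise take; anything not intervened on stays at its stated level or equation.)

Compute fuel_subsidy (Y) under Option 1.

Option 1 (J + 14, S − 4):
  J = 19 + 14 = 33
  Y = -43 + 3·33 = 56

56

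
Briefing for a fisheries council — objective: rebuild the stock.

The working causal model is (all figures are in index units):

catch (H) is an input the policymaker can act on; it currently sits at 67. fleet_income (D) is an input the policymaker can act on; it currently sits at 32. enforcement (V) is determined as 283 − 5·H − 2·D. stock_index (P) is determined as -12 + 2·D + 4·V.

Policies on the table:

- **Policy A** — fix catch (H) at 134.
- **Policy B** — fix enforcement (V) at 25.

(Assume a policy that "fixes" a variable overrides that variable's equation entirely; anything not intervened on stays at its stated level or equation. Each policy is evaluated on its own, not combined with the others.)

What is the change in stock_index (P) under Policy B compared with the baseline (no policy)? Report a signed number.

564

Baseline:
  H = 67
  D = 32
  V = 283 − 5·67 − 2·32 = -116
  P = -12 + 2·32 + 4·(-116) = -412
Policy B (V := 25):
  H = 67
  D = 32
  V = 25
  P = -12 + 2·32 + 4·25 = 152
Change in P: 152 − (-412) = 564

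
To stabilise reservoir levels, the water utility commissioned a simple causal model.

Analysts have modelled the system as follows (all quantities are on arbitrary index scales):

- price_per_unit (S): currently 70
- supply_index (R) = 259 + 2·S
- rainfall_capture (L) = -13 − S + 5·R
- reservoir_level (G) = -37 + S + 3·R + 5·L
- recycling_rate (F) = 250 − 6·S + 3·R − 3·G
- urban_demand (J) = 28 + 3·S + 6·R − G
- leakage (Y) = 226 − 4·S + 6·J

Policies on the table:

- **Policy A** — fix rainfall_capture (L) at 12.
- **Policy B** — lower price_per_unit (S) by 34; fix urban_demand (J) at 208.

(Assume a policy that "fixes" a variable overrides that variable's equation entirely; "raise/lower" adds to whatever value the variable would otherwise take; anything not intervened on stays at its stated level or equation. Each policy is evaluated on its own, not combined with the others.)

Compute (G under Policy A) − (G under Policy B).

Policy A (L := 12):
  S = 70
  R = 259 + 2·70 = 399
  L = 12
  G = -37 + 70 + 3·399 + 5·12 = 1290
Policy B (S − 34, J := 208):
  S = 70 − 34 = 36
  R = 259 + 2·36 = 331
  L = -13 − 36 + 5·331 = 1606
  G = -37 + 36 + 3·331 + 5·1606 = 9022
G: 1290 − 9022 = -7732

-7732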